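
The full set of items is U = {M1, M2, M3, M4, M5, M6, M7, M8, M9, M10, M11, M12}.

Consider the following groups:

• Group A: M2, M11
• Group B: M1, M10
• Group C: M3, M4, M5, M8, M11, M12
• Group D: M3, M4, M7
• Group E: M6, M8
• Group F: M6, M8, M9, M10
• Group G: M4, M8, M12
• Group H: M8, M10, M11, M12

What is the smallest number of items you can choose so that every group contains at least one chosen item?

The 4 items {M2, M4, M8, M10} hit every group.
The groups A, B, D, E are pairwise disjoint, so any hitting set needs a separate item for each — at least 4. Hence 4 is optimal.

4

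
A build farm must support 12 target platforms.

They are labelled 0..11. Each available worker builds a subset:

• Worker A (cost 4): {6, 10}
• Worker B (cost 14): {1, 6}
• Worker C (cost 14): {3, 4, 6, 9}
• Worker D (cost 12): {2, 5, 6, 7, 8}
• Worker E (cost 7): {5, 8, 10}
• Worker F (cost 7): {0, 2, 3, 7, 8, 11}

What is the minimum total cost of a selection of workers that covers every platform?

B, C, E, F together cover every platform (B ∪ C ∪ E ∪ F = {0, 1, 2, 3, 4, 5, 6, 7, 8, 9, 10, 11}); total cost 14 + 14 + 7 + 7 = 42.
The greedy pick F, A, C, E, B costs 46; no covering selection beats 42.

42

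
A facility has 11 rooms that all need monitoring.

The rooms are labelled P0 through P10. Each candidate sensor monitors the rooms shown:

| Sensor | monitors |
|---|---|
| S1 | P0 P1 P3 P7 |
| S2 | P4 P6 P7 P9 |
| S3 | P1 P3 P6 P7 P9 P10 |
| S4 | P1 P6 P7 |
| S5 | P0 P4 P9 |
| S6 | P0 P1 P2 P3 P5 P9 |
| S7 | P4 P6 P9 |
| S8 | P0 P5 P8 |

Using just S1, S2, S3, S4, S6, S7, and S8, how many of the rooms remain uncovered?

0

Union of S1, S2, S3, S4, S6, S7, S8 = {P0, P1, P2, P3, P4, P5, P6, P7, P8, P9, P10} — that's every room, so 0 are uncovered.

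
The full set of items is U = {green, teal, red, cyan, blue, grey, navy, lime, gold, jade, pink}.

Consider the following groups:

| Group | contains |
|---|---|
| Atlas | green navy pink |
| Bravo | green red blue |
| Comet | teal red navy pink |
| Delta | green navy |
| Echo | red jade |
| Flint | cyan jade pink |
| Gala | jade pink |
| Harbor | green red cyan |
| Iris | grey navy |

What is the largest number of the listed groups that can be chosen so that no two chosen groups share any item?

Bravo, Gala, Iris are pairwise disjoint (Bravo={green,red,blue}; Gala={jade,pink}; Iris={grey,navy}).
Every remaining group overlaps one of these, and no 4 of the listed groups are pairwise disjoint, so 3 is the maximum.

3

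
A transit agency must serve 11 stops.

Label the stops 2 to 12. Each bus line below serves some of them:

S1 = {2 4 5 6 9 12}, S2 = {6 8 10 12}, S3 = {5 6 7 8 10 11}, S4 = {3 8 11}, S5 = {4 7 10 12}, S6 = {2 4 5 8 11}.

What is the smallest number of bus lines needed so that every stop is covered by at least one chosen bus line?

S1 and S3 and S4 together: S1 ∪ S3 ∪ S4 = {2, 3, 4, 5, 6, 7, 8, 9, 10, 11, 12} — every stop is covered.
Only S4 contains 3, so S4 is forced; the remaining 8 stops need at least 2 more bus lines (each remaining bus line adds at most 6) — so at least 3 bus lines are needed, and 3 is optimal.

3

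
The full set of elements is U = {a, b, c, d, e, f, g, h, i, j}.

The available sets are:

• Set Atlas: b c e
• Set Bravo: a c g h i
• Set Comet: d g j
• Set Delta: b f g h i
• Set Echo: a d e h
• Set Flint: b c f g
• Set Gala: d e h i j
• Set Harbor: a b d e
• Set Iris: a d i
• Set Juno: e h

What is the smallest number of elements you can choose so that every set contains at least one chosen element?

3

T = {a, e, g} meets every set (each contains at least one member of T), and |T| = 3.
The sets Flint, Iris, Juno are pairwise disjoint, so any hitting set needs a separate element for each — at least 3. Hence 3 is optimal.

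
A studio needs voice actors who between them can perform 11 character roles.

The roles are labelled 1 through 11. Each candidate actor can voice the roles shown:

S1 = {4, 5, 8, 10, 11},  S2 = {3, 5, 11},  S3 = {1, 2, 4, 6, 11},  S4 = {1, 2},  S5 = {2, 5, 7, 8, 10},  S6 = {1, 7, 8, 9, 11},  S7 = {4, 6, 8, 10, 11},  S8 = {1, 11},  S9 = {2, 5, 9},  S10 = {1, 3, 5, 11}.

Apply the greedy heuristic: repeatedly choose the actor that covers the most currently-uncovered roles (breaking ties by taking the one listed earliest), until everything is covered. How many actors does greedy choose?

4

Greedy: pick S1 (covers 5 new) → pick S3 (covers 3 new) → pick S6 (covers 2 new) → pick S2 (covers 1 new). Total picks: 4.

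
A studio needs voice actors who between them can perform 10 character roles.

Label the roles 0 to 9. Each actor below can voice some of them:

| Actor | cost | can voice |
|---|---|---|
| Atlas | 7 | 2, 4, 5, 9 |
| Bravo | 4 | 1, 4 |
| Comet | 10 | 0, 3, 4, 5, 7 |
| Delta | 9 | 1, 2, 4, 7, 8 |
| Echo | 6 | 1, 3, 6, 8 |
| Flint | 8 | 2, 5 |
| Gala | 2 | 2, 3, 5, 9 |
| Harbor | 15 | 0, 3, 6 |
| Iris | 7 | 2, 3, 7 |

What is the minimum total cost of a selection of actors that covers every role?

Comet, Echo, Gala together cover every role (Comet ∪ Echo ∪ Gala = {0, 1, 2, 3, 4, 5, 6, 7, 8, 9}); total cost 10 + 6 + 2 = 18.
The greedy pick Gala, Bravo, Echo, Comet costs 22; no covering selection beats 18.

18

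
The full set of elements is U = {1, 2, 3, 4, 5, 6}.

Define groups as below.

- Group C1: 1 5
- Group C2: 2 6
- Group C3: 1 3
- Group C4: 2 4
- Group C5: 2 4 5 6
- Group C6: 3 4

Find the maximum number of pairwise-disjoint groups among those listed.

C1, C2, C6 are pairwise disjoint (C1={1,5}; C2={2,6}; C6={3,4}).
Every remaining group overlaps one of these, and no 4 of the listed groups are pairwise disjoint, so 3 is the maximum.

3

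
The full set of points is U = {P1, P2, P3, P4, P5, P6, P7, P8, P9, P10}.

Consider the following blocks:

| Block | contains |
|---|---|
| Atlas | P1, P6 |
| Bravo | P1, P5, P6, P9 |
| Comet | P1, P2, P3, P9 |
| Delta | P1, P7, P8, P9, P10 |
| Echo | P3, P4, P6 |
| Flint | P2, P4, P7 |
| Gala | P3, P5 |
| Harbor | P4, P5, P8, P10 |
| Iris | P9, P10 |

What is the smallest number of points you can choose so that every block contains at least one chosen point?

The 4 points {P3, P4, P6, P9} hit every block.
The blocks Atlas, Flint, Gala, Iris are pairwise disjoint, so any hitting set needs a separate point for each — at least 4. Hence 4 is optimal.

4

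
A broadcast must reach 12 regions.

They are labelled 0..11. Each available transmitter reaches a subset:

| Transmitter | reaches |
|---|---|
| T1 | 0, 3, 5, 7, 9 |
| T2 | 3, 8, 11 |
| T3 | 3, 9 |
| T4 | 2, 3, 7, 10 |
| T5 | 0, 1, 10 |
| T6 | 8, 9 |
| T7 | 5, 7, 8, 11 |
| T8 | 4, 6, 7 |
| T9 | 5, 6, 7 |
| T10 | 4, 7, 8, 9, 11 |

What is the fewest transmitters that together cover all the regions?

4

T4 and T5 and T9 and T10 together: T4 ∪ T5 ∪ T9 ∪ T10 = {0, 1, 2, 3, 4, 5, 6, 7, 8, 9, 10, 11} — every region is covered.
No 3 of the 10 transmitters cover everything (all 120 combinations miss at least one region), so 4 is optimal.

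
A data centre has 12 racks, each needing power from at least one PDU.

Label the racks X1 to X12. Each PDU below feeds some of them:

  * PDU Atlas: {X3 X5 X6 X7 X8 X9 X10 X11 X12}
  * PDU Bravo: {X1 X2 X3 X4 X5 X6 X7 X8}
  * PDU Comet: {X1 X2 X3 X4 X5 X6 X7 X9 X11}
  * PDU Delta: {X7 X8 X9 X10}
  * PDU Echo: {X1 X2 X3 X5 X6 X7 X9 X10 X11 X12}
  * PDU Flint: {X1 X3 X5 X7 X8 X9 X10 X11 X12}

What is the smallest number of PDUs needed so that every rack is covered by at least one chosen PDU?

2

Take {Bravo, Echo}. Their union is {X1, X2, X3, X4, X5, X6, X7, X8, X9, X10, X11, X12}, which is all 12 racks.
No single PDU has all 12 racks (the largest, Echo, has 10), so 2 is optimal.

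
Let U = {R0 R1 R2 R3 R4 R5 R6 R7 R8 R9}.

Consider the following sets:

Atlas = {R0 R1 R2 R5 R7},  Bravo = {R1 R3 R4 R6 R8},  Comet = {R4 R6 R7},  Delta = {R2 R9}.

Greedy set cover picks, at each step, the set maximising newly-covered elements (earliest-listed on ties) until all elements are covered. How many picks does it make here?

Greedy: pick Atlas (covers 5 new) → pick Bravo (covers 4 new) → pick Delta (covers 1 new). Total picks: 3.

3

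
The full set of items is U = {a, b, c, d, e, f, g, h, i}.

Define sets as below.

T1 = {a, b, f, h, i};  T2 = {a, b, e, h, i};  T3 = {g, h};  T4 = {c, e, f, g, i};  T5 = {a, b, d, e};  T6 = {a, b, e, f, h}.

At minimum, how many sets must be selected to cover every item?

3

T2, T4, and T5 cover everything between them: the union {a, b, c, d, e, f, g, h, i} is all of U.
Only T4 contains c, so T4 is forced; the remaining 4 items need at least 2 more sets (each remaining set adds at most 3) — so at least 3 sets are needed, and 3 is optimal.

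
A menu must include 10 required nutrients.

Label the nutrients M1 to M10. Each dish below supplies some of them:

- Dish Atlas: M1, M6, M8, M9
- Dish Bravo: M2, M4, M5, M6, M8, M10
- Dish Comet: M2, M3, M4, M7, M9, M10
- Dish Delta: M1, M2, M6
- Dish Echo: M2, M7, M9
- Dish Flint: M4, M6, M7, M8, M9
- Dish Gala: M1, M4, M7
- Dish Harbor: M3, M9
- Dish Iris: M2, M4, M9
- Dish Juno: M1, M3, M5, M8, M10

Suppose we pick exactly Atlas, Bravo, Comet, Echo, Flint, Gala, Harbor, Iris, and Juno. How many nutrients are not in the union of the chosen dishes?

0

Union of Atlas, Bravo, Comet, Echo, Flint, Gala, Harbor, Iris, Juno = {M1, M2, M3, M4, M5, M6, M7, M8, M9, M10} — that's every nutrient, so 0 are uncovered.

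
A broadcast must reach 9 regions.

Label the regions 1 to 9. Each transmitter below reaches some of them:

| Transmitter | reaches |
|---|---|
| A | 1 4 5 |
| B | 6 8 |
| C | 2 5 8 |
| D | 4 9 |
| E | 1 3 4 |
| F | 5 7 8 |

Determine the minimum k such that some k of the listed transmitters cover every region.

5

B and C and D and E and F together: B ∪ C ∪ D ∪ E ∪ F = {1, 2, 3, 4, 5, 6, 7, 8, 9} — every region is covered.
No 4 of the 6 transmitters cover everything (all 15 combinations miss at least one region), so 5 is optimal.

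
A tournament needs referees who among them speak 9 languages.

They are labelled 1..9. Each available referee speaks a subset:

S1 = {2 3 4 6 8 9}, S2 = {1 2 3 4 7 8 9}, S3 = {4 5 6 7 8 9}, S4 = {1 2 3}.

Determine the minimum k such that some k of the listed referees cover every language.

S2 and S3 together: S2 ∪ S3 = {1, 2, 3, 4, 5, 6, 7, 8, 9} — every language is covered.
No single referee has all 9 languages (the largest, S2, has 7), so 2 is optimal.

2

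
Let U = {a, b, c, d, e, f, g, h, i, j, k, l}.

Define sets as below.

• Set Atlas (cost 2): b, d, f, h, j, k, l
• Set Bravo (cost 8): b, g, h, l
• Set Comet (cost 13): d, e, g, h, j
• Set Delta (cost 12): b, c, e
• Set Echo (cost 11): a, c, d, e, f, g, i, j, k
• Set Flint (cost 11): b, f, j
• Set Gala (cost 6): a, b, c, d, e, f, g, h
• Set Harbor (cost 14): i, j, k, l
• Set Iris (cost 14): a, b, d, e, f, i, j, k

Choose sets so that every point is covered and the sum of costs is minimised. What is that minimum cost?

Atlas, Echo together cover every point (Atlas ∪ Echo = {a, b, c, d, e, f, g, h, i, j, k, l}); total cost 2 + 11 = 13.
The greedy pick Atlas, Gala, Echo costs 19; no covering selection beats 13.

13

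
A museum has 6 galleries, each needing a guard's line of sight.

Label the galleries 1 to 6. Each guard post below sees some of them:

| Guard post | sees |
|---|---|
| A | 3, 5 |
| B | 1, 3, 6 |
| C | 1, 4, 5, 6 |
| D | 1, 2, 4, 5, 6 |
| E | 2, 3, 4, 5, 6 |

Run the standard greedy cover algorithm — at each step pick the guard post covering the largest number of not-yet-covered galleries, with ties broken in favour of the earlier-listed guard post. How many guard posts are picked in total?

2

Greedy: pick D (covers 5 new) → pick A (covers 1 new). Total picks: 2.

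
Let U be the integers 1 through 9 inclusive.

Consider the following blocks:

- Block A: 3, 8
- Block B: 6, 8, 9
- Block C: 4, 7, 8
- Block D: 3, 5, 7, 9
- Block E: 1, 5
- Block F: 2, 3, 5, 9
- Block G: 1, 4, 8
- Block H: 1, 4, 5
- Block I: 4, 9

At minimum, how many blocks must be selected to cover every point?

4

Take {B, D, F, G}. Their union is {1, 2, 3, 4, 5, 6, 7, 8, 9}, which is all 9 points.
No 3 of the 9 blocks cover everything (all 84 combinations miss at least one point), so 4 is optimal.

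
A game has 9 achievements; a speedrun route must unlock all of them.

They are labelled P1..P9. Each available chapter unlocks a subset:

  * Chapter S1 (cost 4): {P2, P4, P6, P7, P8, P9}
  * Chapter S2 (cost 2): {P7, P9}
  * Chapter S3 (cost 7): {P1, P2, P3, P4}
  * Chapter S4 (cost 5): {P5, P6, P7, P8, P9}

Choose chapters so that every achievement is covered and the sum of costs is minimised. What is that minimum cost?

12

S3, S4 together cover every achievement (S3 ∪ S4 = {P1, P2, P3, P4, P5, P6, P7, P8, P9}); total cost 7 + 5 = 12.
The greedy pick S1, S3, S4 costs 16; no covering selection beats 12.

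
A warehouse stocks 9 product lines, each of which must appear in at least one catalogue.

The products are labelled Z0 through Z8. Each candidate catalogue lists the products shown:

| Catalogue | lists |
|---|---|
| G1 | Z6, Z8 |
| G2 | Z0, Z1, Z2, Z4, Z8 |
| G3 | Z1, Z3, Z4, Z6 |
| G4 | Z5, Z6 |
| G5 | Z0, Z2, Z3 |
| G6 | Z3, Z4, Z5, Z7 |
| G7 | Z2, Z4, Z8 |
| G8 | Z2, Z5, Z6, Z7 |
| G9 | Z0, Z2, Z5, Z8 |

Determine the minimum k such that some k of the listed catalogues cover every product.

G2 and G3 and G8 together: G2 ∪ G3 ∪ G8 = {Z0, Z1, Z2, Z3, Z4, Z5, Z6, Z7, Z8} — every product is covered.
No 2 of the 9 catalogues cover everything (all 36 combinations miss at least one product), so 3 is optimal.

3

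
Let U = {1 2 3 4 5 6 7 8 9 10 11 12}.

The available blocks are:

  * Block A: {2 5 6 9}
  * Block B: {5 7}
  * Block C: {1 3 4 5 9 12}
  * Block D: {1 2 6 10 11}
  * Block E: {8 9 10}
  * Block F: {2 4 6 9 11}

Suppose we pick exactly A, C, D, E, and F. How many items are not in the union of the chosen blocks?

Union of A, C, D, E, F = {1, 2, 3, 4, 5, 6, 8, 9, 10, 11, 12}.
Not covered: 7 — 1 item.

1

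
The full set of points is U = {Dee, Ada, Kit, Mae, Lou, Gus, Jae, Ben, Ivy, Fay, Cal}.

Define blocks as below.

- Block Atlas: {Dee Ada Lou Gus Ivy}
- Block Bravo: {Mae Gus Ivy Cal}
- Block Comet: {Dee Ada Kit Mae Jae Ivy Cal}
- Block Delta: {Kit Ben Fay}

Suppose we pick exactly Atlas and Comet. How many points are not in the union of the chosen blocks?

2

Union of Atlas, Comet = {Dee, Ada, Kit, Mae, Lou, Gus, Jae, Ivy, Cal}.
Not covered: Ben, Fay — 2 points.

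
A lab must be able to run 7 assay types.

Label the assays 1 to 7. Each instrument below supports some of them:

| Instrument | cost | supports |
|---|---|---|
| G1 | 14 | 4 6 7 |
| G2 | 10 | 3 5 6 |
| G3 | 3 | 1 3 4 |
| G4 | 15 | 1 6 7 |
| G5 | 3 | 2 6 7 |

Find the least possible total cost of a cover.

G2, G3, G5 together cover every assay (G2 ∪ G3 ∪ G5 = {1, 2, 3, 4, 5, 6, 7}); total cost 10 + 3 + 3 = 16.
No covering selection has total cost below 16.

16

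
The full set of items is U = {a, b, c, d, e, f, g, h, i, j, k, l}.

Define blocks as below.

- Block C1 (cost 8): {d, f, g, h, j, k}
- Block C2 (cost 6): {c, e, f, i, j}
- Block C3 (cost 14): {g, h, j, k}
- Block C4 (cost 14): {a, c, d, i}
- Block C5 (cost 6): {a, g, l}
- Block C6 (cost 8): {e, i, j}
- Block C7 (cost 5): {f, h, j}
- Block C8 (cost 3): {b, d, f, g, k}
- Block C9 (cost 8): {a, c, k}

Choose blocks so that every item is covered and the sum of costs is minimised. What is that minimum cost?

20

C2, C5, C7, C8 together cover every item (C2 ∪ C5 ∪ C7 ∪ C8 = {a, b, c, d, e, f, g, h, i, j, k, l}); total cost 6 + 6 + 5 + 3 = 20.
No covering selection has total cost below 20.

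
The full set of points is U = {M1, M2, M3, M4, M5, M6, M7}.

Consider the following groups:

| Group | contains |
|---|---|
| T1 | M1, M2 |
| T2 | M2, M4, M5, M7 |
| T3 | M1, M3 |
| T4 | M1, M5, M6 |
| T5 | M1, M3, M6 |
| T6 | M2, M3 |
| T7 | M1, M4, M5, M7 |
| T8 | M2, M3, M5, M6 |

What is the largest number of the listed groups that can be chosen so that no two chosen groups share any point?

T6, T7 are pairwise disjoint (T6={M2,M3}; T7={M1,M4,M5,M7}).
Every remaining group overlaps one of these, and no 3 of the listed groups are pairwise disjoint, so 2 is the maximum.

2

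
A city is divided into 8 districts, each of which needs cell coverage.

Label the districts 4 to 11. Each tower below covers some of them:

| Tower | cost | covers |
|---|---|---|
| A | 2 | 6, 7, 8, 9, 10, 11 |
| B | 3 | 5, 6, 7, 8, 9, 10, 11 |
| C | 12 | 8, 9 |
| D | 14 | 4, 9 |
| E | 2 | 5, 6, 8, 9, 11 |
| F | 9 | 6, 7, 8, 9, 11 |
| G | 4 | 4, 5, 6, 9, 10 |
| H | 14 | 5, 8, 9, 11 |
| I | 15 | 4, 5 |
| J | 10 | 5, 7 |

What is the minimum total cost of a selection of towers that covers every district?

A, G together cover every district (A ∪ G = {4, 5, 6, 7, 8, 9, 10, 11}); total cost 2 + 4 = 6.
The greedy pick A, E, G costs 8; no covering selection beats 6.

6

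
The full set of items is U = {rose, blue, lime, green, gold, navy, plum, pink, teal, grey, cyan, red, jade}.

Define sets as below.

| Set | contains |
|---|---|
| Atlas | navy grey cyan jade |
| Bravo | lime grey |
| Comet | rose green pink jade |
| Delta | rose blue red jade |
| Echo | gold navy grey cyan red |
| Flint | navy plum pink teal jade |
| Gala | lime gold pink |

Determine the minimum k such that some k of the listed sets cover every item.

Atlas and Comet and Delta and Flint and Gala together: Atlas ∪ Comet ∪ Delta ∪ Flint ∪ Gala = {rose, blue, lime, green, gold, navy, plum, pink, teal, grey, cyan, red, jade} — every item is covered.
No 4 of the 7 sets cover everything (all 35 combinations miss at least one item), so 5 is optimal.

5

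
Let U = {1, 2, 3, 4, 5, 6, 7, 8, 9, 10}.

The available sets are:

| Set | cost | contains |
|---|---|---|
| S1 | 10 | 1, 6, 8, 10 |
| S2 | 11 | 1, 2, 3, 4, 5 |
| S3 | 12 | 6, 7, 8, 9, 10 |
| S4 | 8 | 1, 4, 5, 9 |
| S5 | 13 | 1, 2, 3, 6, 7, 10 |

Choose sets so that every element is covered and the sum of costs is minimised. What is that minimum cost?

23

S2, S3 together cover every element (S2 ∪ S3 = {1, 2, 3, 4, 5, 6, 7, 8, 9, 10}); total cost 11 + 12 = 23.
The greedy pick S4, S5, S1 costs 31; no covering selection beats 23.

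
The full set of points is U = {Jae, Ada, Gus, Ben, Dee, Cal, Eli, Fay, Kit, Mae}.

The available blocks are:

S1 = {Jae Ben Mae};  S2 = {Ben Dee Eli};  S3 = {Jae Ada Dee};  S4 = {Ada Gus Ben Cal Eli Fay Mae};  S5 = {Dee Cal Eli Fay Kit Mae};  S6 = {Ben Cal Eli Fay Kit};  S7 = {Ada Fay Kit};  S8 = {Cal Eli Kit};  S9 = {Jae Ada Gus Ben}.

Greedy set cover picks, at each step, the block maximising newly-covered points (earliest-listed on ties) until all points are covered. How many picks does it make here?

3

Greedy: pick S4 (covers 7 new) → pick S3 (covers 2 new) → pick S5 (covers 1 new). Total picks: 3.
(The true minimum cover uses only 2 blocks, so greedy is not optimal here.)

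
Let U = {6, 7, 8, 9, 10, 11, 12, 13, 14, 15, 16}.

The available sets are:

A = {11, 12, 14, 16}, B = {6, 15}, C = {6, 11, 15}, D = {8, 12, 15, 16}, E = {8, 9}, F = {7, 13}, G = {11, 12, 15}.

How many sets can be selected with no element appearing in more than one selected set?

A, B, E, F are pairwise disjoint (A={11,12,14,16}; B={6,15}; E={8,9}; F={7,13}).
Every remaining set overlaps one of these, and no 5 of the listed sets are pairwise disjoint, so 4 is the maximum.

4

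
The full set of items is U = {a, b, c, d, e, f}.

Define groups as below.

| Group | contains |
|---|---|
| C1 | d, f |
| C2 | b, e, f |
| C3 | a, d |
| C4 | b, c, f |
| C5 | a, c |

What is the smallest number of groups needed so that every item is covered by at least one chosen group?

3

C1, C2, and C5 cover everything between them: the union {a, b, c, d, e, f} is all of U.
Only C2 contains e, so C2 is forced; the remaining 3 items need at least 2 more groups (each remaining group adds at most 2) — so at least 3 groups are needed, and 3 is optimal.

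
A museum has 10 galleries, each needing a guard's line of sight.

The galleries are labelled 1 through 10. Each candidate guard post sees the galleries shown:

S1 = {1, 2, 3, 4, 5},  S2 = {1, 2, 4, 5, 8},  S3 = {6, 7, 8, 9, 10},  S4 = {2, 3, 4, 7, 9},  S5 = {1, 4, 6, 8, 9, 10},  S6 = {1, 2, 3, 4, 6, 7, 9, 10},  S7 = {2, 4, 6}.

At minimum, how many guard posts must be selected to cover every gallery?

2

S1 and S3 together: S1 ∪ S3 = {1, 2, 3, 4, 5, 6, 7, 8, 9, 10} — every gallery is covered.
No single guard post has all 10 galleries (the largest, S6, has 8), so 2 is optimal.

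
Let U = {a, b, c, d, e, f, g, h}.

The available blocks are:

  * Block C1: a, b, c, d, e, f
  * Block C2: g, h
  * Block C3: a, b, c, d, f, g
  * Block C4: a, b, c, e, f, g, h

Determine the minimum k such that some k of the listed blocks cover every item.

2

C3 and C4 cover everything between them: the union {a, b, c, d, e, f, g, h} is all of U.
No single block has all 8 items (the largest, C4, has 7), so 2 is optimal.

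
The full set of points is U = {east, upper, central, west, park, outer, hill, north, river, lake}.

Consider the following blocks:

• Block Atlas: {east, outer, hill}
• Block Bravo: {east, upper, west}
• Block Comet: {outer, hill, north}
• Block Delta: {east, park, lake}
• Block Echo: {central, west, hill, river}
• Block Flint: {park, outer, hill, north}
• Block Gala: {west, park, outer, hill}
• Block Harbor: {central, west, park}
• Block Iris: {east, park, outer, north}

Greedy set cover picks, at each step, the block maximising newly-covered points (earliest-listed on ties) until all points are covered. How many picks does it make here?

Greedy: pick Echo (covers 4 new) → pick Iris (covers 4 new) → pick Bravo (covers 1 new) → pick Delta (covers 1 new). Total picks: 4.

4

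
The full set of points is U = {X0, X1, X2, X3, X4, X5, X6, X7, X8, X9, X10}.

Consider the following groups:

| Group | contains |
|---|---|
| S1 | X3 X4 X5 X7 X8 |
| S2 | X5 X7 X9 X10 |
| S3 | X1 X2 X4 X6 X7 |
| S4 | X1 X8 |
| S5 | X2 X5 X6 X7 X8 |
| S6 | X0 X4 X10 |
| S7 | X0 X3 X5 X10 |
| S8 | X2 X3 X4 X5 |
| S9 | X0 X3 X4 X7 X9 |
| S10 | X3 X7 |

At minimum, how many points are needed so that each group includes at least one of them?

Take H = {X1, X3, X7, X10}. Each listed group contains at least one of these, so H is a hitting set of size 4.
No choice of 3 points meets every group, so 4 is the minimum.

4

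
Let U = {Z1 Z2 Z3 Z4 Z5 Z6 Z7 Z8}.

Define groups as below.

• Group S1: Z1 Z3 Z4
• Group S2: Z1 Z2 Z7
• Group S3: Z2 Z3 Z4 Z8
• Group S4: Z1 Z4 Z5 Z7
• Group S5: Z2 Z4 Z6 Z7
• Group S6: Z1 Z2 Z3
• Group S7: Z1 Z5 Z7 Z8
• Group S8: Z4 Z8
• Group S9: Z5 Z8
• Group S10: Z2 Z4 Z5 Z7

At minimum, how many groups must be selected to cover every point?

Take {S5, S6, S9}. Their union is {Z1, Z2, Z3, Z4, Z5, Z6, Z7, Z8}, which is all 8 points.
Only S5 contains Z6, so S5 is forced; the remaining 4 points need at least 2 more groups (each remaining group adds at most 3) — so at least 3 groups are needed, and 3 is optimal.

3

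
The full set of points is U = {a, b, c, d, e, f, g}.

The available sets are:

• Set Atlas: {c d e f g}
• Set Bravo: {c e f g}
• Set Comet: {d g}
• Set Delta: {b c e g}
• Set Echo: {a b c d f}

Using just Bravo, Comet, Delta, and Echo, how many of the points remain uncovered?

Union of Bravo, Comet, Delta, Echo = {a, b, c, d, e, f, g} — that's every point, so 0 are uncovered.

0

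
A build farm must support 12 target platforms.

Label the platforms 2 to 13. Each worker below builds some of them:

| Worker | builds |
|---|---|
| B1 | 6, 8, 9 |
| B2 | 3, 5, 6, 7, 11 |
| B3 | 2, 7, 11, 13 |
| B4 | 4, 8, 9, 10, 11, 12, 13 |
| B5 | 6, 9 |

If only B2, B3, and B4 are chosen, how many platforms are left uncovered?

0

Union of B2, B3, B4 = {2, 3, 4, 5, 6, 7, 8, 9, 10, 11, 12, 13} — that's every platform, so 0 are uncovered.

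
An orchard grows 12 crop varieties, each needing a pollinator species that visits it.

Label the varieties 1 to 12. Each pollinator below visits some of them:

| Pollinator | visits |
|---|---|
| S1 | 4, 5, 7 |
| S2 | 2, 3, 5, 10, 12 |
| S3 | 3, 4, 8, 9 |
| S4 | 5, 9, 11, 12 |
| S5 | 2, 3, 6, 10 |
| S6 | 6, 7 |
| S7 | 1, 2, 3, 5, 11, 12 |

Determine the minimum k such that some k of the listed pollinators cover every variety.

4

S1 and S3 and S5 and S7 together: S1 ∪ S3 ∪ S5 ∪ S7 = {1, 2, 3, 4, 5, 6, 7, 8, 9, 10, 11, 12} — every variety is covered.
No 3 of the 7 pollinators cover everything (all 35 combinations miss at least one variety), so 4 is optimal.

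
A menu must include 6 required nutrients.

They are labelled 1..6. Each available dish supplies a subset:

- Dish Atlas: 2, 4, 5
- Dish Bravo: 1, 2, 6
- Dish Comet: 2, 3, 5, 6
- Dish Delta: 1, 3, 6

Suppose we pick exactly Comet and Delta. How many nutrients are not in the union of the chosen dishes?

Union of Comet, Delta = {1, 2, 3, 5, 6}.
Not covered: 4 — 1 nutrient.

1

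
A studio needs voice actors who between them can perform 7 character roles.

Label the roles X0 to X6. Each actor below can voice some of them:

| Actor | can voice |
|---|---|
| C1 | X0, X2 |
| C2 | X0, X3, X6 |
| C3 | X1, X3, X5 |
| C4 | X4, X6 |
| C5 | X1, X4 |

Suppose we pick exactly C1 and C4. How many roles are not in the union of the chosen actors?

Union of C1, C4 = {X0, X2, X4, X6}.
Not covered: X1, X3, X5 — 3 roles.

3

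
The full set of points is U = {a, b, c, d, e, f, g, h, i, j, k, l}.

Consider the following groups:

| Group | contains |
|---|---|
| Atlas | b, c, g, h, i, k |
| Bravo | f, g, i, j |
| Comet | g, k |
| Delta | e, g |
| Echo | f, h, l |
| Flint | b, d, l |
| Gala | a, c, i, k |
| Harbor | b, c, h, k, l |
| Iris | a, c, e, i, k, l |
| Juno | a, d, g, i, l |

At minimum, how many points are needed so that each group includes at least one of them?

3

Take T = {c, g, l}. Each listed group contains at least one of these, so T is a hitting set of size 3.
The groups Delta, Flint, Gala are pairwise disjoint, so any hitting set needs a separate point for each — at least 3. Hence 3 is optimal.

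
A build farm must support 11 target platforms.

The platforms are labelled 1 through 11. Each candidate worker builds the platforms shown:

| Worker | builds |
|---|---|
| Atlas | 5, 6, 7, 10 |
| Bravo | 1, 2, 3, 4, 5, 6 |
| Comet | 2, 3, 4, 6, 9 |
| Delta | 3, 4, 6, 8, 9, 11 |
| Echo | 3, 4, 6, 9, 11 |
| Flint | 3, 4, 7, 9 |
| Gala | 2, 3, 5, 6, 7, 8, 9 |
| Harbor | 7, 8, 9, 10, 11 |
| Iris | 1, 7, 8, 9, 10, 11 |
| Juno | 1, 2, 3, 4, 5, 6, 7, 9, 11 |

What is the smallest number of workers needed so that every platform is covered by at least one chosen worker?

Take {Bravo, Harbor}. Their union is {1, 2, 3, 4, 5, 6, 7, 8, 9, 10, 11}, which is all 11 platforms.
No single worker has all 11 platforms (the largest, Juno, has 9), so 2 is optimal.

2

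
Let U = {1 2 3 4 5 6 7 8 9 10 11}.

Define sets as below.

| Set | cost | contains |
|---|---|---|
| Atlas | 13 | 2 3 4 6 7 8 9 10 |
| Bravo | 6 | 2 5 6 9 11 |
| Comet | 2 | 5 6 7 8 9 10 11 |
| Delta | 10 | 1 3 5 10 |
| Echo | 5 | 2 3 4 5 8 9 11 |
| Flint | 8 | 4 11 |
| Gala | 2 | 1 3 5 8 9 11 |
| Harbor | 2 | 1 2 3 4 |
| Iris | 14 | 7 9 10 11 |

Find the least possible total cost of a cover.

Comet, Harbor together cover every element (Comet ∪ Harbor = {1, 2, 3, 4, 5, 6, 7, 8, 9, 10, 11}); total cost 2 + 2 = 4.
No covering selection has total cost below 4.

4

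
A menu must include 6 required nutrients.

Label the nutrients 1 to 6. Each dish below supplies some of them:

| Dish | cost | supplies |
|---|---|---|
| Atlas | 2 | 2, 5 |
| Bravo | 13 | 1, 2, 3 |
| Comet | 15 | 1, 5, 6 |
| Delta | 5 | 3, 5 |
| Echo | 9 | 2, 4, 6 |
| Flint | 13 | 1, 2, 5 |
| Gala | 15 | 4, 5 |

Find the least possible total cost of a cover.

24

Atlas, Bravo, Echo together cover every nutrient (Atlas ∪ Bravo ∪ Echo = {1, 2, 3, 4, 5, 6}); total cost 2 + 13 + 9 = 24.
The greedy pick Atlas, Echo, Delta, Bravo costs 29; no covering selection beats 24.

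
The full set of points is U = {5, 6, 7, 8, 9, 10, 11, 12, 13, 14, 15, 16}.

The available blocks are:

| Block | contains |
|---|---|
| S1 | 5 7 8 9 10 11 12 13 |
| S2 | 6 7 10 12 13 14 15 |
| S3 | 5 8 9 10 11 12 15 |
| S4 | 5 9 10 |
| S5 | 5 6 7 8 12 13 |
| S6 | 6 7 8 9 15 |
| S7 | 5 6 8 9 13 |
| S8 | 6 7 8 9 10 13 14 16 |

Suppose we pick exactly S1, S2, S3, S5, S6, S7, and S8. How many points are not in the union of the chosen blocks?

0

Union of S1, S2, S3, S5, S6, S7, S8 = {5, 6, 7, 8, 9, 10, 11, 12, 13, 14, 15, 16} — that's every point, so 0 are uncovered.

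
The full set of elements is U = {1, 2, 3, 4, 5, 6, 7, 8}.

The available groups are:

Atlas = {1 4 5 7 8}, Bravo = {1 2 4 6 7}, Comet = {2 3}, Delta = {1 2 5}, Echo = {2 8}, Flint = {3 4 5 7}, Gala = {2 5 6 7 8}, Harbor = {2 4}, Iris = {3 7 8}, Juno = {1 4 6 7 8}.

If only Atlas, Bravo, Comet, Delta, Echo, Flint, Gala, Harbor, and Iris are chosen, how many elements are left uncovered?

0

Union of Atlas, Bravo, Comet, Delta, Echo, Flint, Gala, Harbor, Iris = {1, 2, 3, 4, 5, 6, 7, 8} — that's every element, so 0 are uncovered.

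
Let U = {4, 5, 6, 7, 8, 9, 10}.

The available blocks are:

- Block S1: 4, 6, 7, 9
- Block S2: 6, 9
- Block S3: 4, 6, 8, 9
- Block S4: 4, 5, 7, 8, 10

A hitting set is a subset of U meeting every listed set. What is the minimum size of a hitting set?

2

Take H = {7, 9}. Each listed block contains at least one of these, so H is a hitting set of size 2.
The blocks S2, S4 are pairwise disjoint, so any hitting set needs a separate point for each — at least 2. Hence 2 is optimal.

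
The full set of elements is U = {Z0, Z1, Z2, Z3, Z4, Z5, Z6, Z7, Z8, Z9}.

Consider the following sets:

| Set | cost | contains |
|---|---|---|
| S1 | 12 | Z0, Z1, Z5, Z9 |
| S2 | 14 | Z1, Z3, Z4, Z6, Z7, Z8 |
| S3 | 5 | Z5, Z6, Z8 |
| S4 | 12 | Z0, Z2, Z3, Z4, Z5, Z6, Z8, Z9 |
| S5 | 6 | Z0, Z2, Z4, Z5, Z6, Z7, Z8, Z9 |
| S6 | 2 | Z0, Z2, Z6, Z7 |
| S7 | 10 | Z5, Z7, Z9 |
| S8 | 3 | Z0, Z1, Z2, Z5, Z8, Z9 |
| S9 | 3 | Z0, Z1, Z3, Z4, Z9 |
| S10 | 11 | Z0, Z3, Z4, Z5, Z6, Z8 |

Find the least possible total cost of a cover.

S6, S8, S9 together cover every element (S6 ∪ S8 ∪ S9 = {Z0, Z1, Z2, Z3, Z4, Z5, Z6, Z7, Z8, Z9}); total cost 2 + 3 + 3 = 8.
No covering selection has total cost below 8.

8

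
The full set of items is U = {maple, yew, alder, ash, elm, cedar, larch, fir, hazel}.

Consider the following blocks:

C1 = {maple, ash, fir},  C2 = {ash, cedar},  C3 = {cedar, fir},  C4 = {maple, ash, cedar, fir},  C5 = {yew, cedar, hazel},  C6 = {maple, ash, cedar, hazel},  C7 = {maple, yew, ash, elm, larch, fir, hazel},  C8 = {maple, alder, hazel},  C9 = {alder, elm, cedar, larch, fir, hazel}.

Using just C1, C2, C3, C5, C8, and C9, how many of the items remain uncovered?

0

Union of C1, C2, C3, C5, C8, C9 = {maple, yew, alder, ash, elm, cedar, larch, fir, hazel} — that's every item, so 0 are uncovered.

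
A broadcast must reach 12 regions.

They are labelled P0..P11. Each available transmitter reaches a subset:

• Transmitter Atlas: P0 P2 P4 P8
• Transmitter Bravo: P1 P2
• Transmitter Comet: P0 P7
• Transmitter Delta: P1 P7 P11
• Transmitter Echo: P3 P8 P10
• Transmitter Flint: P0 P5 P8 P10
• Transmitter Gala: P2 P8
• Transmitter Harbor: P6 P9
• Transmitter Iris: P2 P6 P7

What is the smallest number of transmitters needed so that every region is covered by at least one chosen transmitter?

Atlas and Delta and Echo and Flint and Harbor together: Atlas ∪ Delta ∪ Echo ∪ Flint ∪ Harbor = {P0, P1, P2, P3, P4, P5, P6, P7, P8, P9, P10, P11} — every region is covered.
No 4 of the 9 transmitters cover everything (all 126 combinations miss at least one region), so 5 is optimal.

5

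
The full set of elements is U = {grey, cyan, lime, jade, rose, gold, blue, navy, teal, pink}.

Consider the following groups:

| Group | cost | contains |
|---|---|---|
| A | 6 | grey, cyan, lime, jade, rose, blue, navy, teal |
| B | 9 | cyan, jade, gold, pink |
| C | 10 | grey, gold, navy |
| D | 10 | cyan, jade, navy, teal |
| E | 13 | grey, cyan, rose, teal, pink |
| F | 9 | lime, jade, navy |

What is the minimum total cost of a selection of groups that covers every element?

A, B together cover every element (A ∪ B = {grey, cyan, lime, jade, rose, gold, blue, navy, teal, pink}); total cost 6 + 9 = 15.
No covering selection has total cost below 15.

15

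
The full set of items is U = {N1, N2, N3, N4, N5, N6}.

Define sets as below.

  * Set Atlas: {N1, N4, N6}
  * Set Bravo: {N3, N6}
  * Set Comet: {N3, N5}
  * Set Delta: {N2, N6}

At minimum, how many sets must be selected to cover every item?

3

Take {Atlas, Comet, Delta}. Their union is {N1, N2, N3, N4, N5, N6}, which is all 6 items.
Only Atlas contains N1, so Atlas is forced; the remaining 3 items need at least 2 more sets (each remaining set adds at most 2) — so at least 3 sets are needed, and 3 is optimal.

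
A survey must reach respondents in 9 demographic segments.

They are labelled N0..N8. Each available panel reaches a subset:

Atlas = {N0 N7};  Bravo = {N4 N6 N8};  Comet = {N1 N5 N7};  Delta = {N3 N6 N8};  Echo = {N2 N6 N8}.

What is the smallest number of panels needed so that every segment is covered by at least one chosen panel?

5

Atlas and Bravo and Comet and Delta and Echo together: Atlas ∪ Bravo ∪ Comet ∪ Delta ∪ Echo = {N0, N1, N2, N3, N4, N5, N6, N7, N8} — every segment is covered.
No 4 of the 5 panels cover everything (all 5 combinations miss at least one segment), so 5 is optimal.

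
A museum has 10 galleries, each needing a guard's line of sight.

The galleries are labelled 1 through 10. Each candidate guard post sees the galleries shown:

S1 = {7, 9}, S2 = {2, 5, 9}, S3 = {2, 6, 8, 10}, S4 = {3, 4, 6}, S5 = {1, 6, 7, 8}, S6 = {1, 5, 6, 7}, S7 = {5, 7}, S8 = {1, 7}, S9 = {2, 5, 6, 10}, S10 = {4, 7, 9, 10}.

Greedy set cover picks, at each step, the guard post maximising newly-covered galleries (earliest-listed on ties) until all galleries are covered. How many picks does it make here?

4

Greedy: pick S3 (covers 4 new) → pick S6 (covers 3 new) → pick S4 (covers 2 new) → pick S1 (covers 1 new). Total picks: 4.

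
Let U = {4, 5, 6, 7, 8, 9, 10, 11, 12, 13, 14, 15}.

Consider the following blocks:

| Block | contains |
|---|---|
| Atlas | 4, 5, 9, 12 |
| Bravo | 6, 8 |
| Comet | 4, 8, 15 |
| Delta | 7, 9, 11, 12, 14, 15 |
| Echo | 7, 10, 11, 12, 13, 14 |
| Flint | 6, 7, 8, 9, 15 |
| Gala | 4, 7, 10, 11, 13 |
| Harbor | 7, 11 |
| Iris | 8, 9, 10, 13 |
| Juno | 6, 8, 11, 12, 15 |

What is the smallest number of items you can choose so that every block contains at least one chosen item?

3

H = {8, 11, 12} meets every block (each contains at least one member of H), and |H| = 3.
The blocks Atlas, Bravo, Harbor are pairwise disjoint, so any hitting set needs a separate item for each — at least 3. Hence 3 is optimal.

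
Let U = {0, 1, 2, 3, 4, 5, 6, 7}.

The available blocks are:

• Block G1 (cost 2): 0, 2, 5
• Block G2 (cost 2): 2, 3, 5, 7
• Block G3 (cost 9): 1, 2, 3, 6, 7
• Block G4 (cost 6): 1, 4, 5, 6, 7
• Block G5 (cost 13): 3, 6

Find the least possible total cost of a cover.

G1, G2, G4 together cover every item (G1 ∪ G2 ∪ G4 = {0, 1, 2, 3, 4, 5, 6, 7}); total cost 2 + 2 + 6 = 10.
No covering selection has total cost below 10.

10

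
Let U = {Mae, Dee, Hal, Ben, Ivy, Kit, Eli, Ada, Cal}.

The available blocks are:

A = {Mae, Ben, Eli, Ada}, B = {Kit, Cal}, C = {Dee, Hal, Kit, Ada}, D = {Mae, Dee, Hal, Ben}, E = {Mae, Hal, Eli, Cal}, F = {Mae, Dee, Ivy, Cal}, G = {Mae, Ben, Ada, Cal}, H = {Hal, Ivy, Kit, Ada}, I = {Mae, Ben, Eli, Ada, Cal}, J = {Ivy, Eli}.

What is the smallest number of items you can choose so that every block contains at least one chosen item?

The 3 items {Mae, Kit, Eli} hit every block.
The blocks B, D, J are pairwise disjoint, so any hitting set needs a separate item for each — at least 3. Hence 3 is optimal.

3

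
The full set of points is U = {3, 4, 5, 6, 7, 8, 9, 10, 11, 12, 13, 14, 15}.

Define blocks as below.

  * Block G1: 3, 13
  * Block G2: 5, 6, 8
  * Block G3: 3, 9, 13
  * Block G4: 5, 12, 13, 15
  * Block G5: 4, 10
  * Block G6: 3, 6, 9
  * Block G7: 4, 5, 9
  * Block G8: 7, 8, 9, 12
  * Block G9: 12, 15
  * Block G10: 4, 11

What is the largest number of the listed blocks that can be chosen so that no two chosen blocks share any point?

G2, G3, G5, G9 are pairwise disjoint (G2={5,6,8}; G3={3,9,13}; G5={4,10}; G9={12,15}).
Every remaining block overlaps one of these, and no 5 of the listed blocks are pairwise disjoint, so 4 is the maximum.

4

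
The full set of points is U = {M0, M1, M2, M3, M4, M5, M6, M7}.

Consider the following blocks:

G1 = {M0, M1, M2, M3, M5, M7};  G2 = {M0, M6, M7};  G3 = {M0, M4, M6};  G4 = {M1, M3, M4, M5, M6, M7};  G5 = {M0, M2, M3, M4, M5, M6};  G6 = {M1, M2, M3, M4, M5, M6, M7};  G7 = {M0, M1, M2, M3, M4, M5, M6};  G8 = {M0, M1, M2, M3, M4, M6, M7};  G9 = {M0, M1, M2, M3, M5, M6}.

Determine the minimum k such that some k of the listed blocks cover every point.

Take {G5, G6}. Their union is {M0, M1, M2, M3, M4, M5, M6, M7}, which is all 8 points.
No single block has all 8 points (the largest, G6, has 7), so 2 is optimal.

2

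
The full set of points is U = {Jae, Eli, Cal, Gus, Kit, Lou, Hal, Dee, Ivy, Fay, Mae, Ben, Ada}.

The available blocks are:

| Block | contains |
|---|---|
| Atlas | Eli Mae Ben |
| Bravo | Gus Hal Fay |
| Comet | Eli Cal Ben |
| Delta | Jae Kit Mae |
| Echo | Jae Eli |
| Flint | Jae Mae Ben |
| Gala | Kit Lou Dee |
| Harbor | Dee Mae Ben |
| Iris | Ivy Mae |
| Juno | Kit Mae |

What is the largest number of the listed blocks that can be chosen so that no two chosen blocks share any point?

Bravo, Echo, Gala, Iris are pairwise disjoint (Bravo={Gus,Hal,Fay}; Echo={Jae,Eli}; Gala={Kit,Lou,Dee}; Iris={Ivy,Mae}).
Every remaining block overlaps one of these, and no 5 of the listed blocks are pairwise disjoint, so 4 is the maximum.

4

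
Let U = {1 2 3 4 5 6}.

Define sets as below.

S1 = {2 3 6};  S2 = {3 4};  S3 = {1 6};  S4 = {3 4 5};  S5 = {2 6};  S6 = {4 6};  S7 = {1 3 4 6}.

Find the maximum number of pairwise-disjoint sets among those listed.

2

S4, S5 are pairwise disjoint (S4={3,4,5}; S5={2,6}).
Every remaining set overlaps one of these, and no 3 of the listed sets are pairwise disjoint, so 2 is the maximum.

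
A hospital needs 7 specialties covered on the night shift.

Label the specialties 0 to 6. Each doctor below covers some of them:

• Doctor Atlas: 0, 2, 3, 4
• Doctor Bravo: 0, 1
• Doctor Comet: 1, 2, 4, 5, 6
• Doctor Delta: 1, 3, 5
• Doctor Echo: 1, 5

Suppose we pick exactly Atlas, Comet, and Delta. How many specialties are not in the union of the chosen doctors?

Union of Atlas, Comet, Delta = {0, 1, 2, 3, 4, 5, 6} — that's every specialty, so 0 are uncovered.

0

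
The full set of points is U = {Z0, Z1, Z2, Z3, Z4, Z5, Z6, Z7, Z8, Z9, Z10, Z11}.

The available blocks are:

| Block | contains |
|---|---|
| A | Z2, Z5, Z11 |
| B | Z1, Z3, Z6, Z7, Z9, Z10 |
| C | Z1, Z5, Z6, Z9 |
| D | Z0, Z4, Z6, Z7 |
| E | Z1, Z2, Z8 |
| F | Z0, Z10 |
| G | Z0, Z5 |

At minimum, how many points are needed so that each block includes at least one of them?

Take H = {Z0, Z2, Z9}. Each listed block contains at least one of these, so H is a hitting set of size 3.
No choice of 2 points meets every block, so 3 is the minimum.

3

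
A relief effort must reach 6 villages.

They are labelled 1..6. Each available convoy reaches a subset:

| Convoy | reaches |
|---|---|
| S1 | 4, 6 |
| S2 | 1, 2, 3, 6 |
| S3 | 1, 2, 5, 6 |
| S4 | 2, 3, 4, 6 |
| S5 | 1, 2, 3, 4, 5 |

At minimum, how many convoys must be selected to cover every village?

2

S3 and S5 together: S3 ∪ S5 = {1, 2, 3, 4, 5, 6} — every village is covered.
No single convoy has all 6 villages (the largest, S5, has 5), so 2 is optimal.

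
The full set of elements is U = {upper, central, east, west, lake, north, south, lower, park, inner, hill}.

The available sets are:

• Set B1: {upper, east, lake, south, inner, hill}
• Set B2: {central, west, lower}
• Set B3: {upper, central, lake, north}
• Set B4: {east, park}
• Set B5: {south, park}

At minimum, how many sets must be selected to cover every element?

4

B1, B2, B3, and B4 cover everything between them: the union {upper, central, east, west, lake, north, south, lower, park, inner, hill} is all of U.
No 3 of the 5 sets cover everything (all 10 combinations miss at least one element), so 4 is optimal.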